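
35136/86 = 408+24/43 = 408.56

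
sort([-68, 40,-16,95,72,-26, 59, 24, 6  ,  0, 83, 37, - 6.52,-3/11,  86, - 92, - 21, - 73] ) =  [ - 92, - 73, - 68,-26,-21,-16, - 6.52, - 3/11 , 0, 6, 24, 37,40,59, 72, 83,86,  95] 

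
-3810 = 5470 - 9280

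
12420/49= 12420/49 = 253.47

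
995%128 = 99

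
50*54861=2743050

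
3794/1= 3794 = 3794.00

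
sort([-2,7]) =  [ - 2,7 ] 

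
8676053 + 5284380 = 13960433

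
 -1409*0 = 0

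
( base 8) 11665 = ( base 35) 445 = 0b1001110110101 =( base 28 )6c5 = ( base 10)5045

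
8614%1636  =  434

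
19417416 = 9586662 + 9830754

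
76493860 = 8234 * 9290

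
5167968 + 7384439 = 12552407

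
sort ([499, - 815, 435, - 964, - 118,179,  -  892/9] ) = [ -964, - 815,  -  118,-892/9,179,435, 499]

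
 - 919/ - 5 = 919/5= 183.80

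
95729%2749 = 2263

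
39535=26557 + 12978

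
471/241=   1+230/241 =1.95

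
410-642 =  -232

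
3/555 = 1/185=0.01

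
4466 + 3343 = 7809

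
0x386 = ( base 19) 299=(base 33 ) rb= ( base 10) 902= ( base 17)321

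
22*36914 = 812108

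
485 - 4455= - 3970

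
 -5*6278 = -31390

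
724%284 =156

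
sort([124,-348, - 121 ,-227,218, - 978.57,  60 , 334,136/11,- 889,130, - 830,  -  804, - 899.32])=[-978.57, - 899.32, - 889,  -  830 , - 804,-348, - 227 , - 121, 136/11, 60,124,130, 218,334]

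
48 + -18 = 30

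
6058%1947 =217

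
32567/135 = 241 +32/135 = 241.24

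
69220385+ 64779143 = 133999528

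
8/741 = 8/741 = 0.01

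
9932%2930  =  1142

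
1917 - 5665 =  - 3748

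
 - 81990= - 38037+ - 43953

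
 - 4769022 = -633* 7534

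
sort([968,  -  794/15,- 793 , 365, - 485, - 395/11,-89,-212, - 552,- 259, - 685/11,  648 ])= [ - 793, - 552, - 485, - 259,-212, - 89, - 685/11,- 794/15, - 395/11,365,648, 968 ] 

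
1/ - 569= - 1 + 568/569=- 0.00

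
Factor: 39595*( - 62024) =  - 2455840280 = - 2^3*5^1*7753^1*7919^1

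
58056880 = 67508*860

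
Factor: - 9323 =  - 9323^1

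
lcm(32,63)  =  2016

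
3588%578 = 120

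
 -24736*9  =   -222624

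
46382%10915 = 2722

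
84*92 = 7728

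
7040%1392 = 80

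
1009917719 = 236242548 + 773675171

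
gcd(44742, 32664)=6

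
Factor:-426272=-2^5*7^1*11^1 * 173^1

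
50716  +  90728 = 141444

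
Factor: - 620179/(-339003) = 88597/48429  =  3^( - 2 ) * 19^1 * 4663^1 * 5381^( - 1)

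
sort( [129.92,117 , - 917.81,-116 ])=[ - 917.81, -116,  117,129.92 ] 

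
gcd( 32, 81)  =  1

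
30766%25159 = 5607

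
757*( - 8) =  - 6056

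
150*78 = 11700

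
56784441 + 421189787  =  477974228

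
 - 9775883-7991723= - 17767606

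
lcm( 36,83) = 2988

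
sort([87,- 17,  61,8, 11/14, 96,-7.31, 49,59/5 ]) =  [ - 17,-7.31, 11/14,  8, 59/5,49, 61, 87, 96] 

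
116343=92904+23439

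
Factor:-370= - 2^1*5^1 * 37^1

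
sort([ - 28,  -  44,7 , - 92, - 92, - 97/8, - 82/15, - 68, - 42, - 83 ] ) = [-92, - 92, - 83, - 68, - 44,- 42, - 28, - 97/8 , - 82/15, 7]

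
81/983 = 81/983=   0.08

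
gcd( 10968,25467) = 3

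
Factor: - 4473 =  - 3^2*7^1*71^1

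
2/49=2/49 = 0.04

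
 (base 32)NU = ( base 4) 23332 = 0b1011111110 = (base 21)1FA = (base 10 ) 766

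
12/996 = 1/83 = 0.01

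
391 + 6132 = 6523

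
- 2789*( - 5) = 13945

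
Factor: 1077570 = 2^1*3^3*5^1 * 13^1* 307^1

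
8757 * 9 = 78813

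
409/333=409/333=1.23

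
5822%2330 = 1162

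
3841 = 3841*1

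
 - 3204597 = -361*8877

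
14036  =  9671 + 4365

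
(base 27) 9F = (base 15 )123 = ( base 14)146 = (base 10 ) 258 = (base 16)102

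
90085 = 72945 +17140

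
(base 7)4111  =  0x595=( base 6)10341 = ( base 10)1429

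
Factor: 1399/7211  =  1399^1*7211^( - 1 ) 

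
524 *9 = 4716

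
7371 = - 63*( - 117) 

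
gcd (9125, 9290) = 5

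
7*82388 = 576716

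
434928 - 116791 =318137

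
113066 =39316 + 73750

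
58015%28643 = 729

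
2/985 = 2/985 = 0.00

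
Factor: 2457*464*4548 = 5184938304 = 2^6*3^4 * 7^1*13^1*29^1*379^1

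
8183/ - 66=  - 124 +1/66 = -123.98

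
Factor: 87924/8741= 2^2  *  3^1*17^1*431^1*8741^( - 1)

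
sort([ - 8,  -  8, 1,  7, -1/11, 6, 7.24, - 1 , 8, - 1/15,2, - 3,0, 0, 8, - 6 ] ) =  [ - 8, - 8, - 6, - 3,  -  1, - 1/11, - 1/15,0, 0, 1, 2, 6, 7, 7.24,8, 8 ] 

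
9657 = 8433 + 1224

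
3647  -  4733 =-1086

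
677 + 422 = 1099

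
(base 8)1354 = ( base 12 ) 524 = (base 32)nc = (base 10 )748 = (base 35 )ld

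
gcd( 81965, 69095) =65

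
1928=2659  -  731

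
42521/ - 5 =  - 42521/5 = - 8504.20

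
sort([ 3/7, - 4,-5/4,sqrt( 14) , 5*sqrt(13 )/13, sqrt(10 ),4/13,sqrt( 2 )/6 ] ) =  [-4 , - 5/4,sqrt(2 ) /6, 4/13,3/7,5 * sqrt( 13)/13,sqrt( 10),sqrt( 14 )] 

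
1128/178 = 564/89= 6.34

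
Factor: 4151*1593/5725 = 6612543/5725 = 3^3*5^( - 2)*7^1 * 59^1*229^(  -  1)*593^1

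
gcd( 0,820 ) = 820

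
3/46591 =3/46591 = 0.00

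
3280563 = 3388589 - 108026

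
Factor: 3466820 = 2^2*5^1*7^1*24763^1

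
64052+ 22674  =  86726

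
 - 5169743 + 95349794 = 90180051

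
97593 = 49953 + 47640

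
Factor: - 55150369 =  - 19^1*53^1*54767^1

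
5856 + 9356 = 15212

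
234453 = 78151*3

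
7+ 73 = 80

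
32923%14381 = 4161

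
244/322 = 122/161 = 0.76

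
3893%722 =283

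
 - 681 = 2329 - 3010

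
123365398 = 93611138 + 29754260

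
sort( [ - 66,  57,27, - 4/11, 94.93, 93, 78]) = [ - 66,-4/11,27 , 57,78,93, 94.93]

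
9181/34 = 9181/34 = 270.03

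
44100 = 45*980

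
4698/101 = 4698/101= 46.51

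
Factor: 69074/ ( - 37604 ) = -2^(-1) * 7^( - 1)*17^ (  -  1 ) * 79^( - 1)*34537^1=-  34537/18802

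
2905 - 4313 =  - 1408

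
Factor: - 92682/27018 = -271/79  =  -79^( - 1 ) * 271^1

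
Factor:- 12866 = -2^1*7^1*919^1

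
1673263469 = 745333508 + 927929961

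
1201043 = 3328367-2127324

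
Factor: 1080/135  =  2^3 = 8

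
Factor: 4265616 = 2^4*3^1 * 88867^1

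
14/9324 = 1/666 = 0.00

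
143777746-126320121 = 17457625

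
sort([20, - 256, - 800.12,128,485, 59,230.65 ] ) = [ - 800.12, - 256,20, 59,128,230.65,485 ] 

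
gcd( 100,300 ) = 100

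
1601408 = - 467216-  - 2068624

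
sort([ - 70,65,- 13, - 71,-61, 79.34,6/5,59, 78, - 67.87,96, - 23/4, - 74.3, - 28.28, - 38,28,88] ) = [ - 74.3  , - 71,-70, - 67.87, - 61, - 38, - 28.28, - 13, - 23/4,6/5,28, 59,65,78,79.34,88 , 96 ] 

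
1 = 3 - 2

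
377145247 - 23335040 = 353810207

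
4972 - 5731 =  - 759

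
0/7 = 0 = 0.00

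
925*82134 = 75973950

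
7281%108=45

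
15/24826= 15/24826 = 0.00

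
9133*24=219192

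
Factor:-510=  - 2^1*3^1 * 5^1*17^1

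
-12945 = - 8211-4734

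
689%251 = 187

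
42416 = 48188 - 5772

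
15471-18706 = - 3235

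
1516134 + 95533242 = 97049376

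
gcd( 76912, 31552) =16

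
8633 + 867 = 9500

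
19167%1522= 903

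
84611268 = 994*85122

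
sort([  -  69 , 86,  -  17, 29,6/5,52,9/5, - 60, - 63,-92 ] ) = [-92, - 69, - 63, - 60, - 17,6/5, 9/5,29,52 , 86] 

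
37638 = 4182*9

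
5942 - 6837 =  - 895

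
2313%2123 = 190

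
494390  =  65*7606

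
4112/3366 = 1+373/1683 = 1.22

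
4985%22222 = 4985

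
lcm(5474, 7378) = 169694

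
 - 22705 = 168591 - 191296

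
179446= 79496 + 99950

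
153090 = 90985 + 62105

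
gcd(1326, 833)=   17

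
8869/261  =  8869/261  =  33.98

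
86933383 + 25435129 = 112368512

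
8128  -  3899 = 4229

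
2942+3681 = 6623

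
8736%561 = 321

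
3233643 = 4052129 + - 818486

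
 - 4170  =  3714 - 7884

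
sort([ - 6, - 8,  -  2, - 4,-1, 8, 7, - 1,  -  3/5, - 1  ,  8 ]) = [-8, - 6,- 4,  -  2,- 1, - 1, - 1, - 3/5,7 , 8, 8]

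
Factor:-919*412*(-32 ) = 2^7*103^1*919^1 =12116096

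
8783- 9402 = -619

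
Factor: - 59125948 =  - 2^2*7^2*19^1* 15877^1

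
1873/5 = 1873/5 = 374.60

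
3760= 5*752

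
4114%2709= 1405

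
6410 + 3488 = 9898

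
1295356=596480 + 698876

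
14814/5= 14814/5= 2962.80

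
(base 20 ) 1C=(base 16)20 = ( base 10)32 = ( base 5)112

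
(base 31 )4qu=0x1248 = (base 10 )4680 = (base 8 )11110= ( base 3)20102100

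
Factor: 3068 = 2^2 * 13^1*59^1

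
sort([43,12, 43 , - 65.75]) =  [ - 65.75,12,43,  43 ] 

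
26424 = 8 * 3303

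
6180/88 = 70 + 5/22 = 70.23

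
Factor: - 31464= -2^3  *  3^2*19^1*23^1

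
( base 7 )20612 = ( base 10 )5105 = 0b1001111110001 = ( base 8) 11761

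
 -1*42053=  - 42053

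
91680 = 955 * 96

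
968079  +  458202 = 1426281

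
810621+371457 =1182078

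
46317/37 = 1251  +  30/37= 1251.81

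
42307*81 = 3426867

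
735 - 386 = 349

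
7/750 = 7/750 = 0.01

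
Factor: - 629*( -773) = 486217= 17^1*37^1*773^1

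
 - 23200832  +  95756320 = 72555488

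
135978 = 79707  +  56271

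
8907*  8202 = 73055214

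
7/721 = 1/103 = 0.01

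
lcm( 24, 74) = 888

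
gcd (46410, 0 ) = 46410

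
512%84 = 8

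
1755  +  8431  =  10186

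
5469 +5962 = 11431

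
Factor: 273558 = 2^1*3^1*127^1*359^1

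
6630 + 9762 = 16392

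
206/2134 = 103/1067= 0.10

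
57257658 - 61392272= - 4134614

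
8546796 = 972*8793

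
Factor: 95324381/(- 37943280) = -2^(  -  4 )*3^ ( - 2) * 5^( - 1 )*151^ ( - 1)*349^(-1 )*95324381^1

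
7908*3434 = 27156072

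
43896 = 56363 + -12467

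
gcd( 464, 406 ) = 58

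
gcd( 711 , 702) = 9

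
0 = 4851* 0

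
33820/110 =3382/11 = 307.45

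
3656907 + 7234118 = 10891025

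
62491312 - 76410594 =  - 13919282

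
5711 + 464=6175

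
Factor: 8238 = 2^1 * 3^1*1373^1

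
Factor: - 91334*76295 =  - 6968327530 = - 2^1*5^1*15259^1*45667^1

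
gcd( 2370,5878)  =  2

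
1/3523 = 1/3523 = 0.00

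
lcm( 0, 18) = 0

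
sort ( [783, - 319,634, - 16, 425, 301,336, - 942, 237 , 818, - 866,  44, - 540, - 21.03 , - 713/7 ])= [ - 942 , - 866 , -540, - 319, - 713/7, - 21.03, - 16,44, 237, 301, 336 , 425,634 , 783,  818 ] 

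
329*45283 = 14898107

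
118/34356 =59/17178= 0.00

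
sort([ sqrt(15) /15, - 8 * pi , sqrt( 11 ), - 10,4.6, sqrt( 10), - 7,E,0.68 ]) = [ - 8 * pi,- 10,  -  7, sqrt( 15)/15,0.68, E,sqrt( 10), sqrt( 11 ), 4.6]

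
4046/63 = 578/9= 64.22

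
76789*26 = 1996514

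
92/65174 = 46/32587 = 0.00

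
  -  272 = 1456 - 1728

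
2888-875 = 2013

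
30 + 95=125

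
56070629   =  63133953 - 7063324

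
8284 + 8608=16892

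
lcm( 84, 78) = 1092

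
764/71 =764/71= 10.76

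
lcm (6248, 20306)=81224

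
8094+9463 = 17557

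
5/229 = 5/229=0.02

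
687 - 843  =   - 156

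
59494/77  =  59494/77 = 772.65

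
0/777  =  0 = 0.00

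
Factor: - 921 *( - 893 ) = 3^1* 19^1 * 47^1*307^1= 822453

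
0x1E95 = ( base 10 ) 7829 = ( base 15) 24be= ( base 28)9RH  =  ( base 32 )7kl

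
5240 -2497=2743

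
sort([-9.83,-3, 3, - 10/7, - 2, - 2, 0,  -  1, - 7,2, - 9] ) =[ -9.83,-9,-7, - 3,-2,- 2, - 10/7, - 1,0,2, 3]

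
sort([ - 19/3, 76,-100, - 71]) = [ -100, - 71,-19/3, 76 ] 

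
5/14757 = 5/14757= 0.00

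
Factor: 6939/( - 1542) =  - 2^( - 1 )*3^2 = - 9/2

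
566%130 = 46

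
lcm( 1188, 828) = 27324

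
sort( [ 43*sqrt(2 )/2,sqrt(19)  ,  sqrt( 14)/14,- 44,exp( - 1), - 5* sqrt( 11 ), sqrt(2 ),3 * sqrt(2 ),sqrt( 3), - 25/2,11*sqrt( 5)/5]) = [-44, - 5*sqrt( 11), - 25/2,sqrt(14 )/14, exp (-1),sqrt(2),sqrt( 3 ),  3*sqrt(2), sqrt(19),11*sqrt( 5)/5,  43*sqrt ( 2 ) /2]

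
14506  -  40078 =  - 25572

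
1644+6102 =7746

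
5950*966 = 5747700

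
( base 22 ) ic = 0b110011000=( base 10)408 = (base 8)630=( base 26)FI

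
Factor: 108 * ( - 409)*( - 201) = 2^2*3^4*67^1 * 409^1 = 8878572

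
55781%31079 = 24702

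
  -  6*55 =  -330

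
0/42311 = 0 =0.00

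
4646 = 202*23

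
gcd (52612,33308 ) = 4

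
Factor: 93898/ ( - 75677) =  - 2^1 * 353^1*569^(  -  1 )  =  -  706/569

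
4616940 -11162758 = -6545818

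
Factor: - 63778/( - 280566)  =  223/981  =  3^( - 2 )*109^( - 1)*223^1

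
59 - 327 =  -268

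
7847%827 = 404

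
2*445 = 890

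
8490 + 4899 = 13389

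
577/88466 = 577/88466 =0.01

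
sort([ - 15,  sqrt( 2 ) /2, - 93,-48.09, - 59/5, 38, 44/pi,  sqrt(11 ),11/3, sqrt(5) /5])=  [ - 93, -48.09, - 15,-59/5,  sqrt (5 ) /5, sqrt( 2 ) /2,sqrt(11),11/3, 44/pi, 38]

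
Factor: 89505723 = 3^1*29835241^1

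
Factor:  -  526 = -2^1 * 263^1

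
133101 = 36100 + 97001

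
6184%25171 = 6184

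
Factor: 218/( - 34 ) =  - 17^( - 1 )*109^1= - 109/17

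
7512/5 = 1502 + 2/5 = 1502.40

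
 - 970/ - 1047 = 970/1047 = 0.93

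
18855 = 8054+10801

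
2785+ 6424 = 9209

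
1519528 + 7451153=8970681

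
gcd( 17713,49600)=1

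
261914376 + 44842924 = 306757300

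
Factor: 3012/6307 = 2^2*3^1*7^ ( - 1)*17^( - 1)*53^(- 1)* 251^1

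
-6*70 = -420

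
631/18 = 631/18 =35.06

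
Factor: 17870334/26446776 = 2978389/4407796 =2^( - 2)* 37^1*67^( - 1)*101^1*797^1*16447^ ( - 1)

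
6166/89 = 6166/89 = 69.28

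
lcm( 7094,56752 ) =56752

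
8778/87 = 2926/29 = 100.90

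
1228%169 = 45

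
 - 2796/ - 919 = 3 + 39/919 = 3.04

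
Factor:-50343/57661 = -3^1*23^( - 2 )*  97^1 * 109^( - 1 )*173^1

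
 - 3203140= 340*( - 9421) 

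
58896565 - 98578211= - 39681646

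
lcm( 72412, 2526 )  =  217236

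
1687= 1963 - 276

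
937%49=6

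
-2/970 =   -  1/485 = -0.00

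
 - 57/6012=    -19/2004 = -  0.01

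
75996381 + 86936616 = 162932997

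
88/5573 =88/5573=0.02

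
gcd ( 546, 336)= 42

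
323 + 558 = 881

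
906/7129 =906/7129 = 0.13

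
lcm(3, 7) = 21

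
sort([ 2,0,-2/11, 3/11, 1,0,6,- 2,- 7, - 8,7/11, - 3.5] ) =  [ - 8, - 7,-3.5, - 2, - 2/11, 0,0,3/11, 7/11 , 1,  2,6] 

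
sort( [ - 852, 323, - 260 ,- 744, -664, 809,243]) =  [-852, -744, - 664, - 260, 243, 323,809] 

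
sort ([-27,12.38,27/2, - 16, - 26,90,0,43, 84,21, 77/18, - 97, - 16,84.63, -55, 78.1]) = [ - 97,  -  55, - 27,-26,  -  16, - 16,0,77/18, 12.38 , 27/2,21 , 43, 78.1,84,84.63,  90 ]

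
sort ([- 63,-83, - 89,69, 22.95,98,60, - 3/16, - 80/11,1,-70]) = [ - 89, - 83, - 70, - 63, - 80/11, -3/16,1,22.95, 60, 69 , 98]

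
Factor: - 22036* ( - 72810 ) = 2^3*3^2*5^1*7^1*787^1*809^1 = 1604441160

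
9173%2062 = 925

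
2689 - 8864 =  - 6175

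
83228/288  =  20807/72= 288.99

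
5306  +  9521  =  14827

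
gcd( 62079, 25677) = 3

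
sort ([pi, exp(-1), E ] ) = [exp( - 1), E, pi ] 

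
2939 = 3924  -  985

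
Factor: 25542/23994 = 33/31 = 3^1*11^1*31^( - 1)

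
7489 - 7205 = 284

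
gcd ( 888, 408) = 24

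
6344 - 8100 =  - 1756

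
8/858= 4/429 = 0.01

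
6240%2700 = 840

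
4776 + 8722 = 13498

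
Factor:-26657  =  -19^1*23^1*61^1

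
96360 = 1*96360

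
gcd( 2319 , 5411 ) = 773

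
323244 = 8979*36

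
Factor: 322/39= 2^1*3^( - 1 )*7^1*13^ ( - 1)*23^1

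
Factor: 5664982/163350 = 2832491/81675 =3^ ( - 3)*5^(  -  2)*11^( - 2)*2832491^1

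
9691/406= 9691/406 =23.87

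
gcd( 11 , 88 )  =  11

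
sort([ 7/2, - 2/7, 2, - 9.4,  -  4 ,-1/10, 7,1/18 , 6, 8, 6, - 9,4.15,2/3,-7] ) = [ - 9.4 , - 9, -7, - 4, - 2/7,-1/10, 1/18,2/3, 2 , 7/2 , 4.15, 6, 6 , 7,  8]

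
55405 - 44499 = 10906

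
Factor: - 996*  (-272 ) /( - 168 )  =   - 2^3*7^(  -  1)*17^1*83^1  =  -11288/7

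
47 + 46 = 93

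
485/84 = 485/84 = 5.77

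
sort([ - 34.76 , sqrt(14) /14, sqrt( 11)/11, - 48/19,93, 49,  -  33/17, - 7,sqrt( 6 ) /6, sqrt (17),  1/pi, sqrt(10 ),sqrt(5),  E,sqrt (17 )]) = [ - 34.76, - 7, - 48/19 , -33/17,sqrt(14) /14, sqrt(11 )/11, 1/pi,  sqrt(6)/6, sqrt( 5 ), E , sqrt(10), sqrt(17),sqrt( 17), 49 , 93] 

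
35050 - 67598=-32548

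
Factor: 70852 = 2^2*17713^1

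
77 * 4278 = 329406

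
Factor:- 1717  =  -17^1*101^1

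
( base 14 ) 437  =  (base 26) 161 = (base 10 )833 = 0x341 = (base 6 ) 3505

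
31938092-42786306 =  - 10848214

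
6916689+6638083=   13554772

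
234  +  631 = 865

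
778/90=8 + 29/45 = 8.64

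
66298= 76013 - 9715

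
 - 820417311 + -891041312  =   - 1711458623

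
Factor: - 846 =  - 2^1 *3^2*47^1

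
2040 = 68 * 30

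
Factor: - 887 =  - 887^1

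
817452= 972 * 841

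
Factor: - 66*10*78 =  - 51480 = -  2^3*3^2 * 5^1*11^1*13^1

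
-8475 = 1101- 9576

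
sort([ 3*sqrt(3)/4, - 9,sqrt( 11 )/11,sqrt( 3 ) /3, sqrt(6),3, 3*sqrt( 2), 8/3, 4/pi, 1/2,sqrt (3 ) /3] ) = [ - 9, sqrt (11)/11,1/2, sqrt( 3 )/3,  sqrt( 3)/3,  4/pi, 3*sqrt( 3 ) /4, sqrt(6 ),  8/3, 3,  3*sqrt( 2) ]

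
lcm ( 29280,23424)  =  117120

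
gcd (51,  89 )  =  1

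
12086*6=72516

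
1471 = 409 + 1062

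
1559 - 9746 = -8187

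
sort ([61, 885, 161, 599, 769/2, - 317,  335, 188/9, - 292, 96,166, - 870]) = [ - 870, - 317,-292 , 188/9,61 , 96, 161 , 166,335,769/2, 599,  885] 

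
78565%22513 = 11026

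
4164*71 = 295644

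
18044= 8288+9756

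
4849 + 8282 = 13131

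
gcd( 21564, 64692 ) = 21564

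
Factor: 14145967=11^1*547^1*2351^1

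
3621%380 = 201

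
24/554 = 12/277 = 0.04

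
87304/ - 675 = - 87304/675 = - 129.34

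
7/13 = 7/13 = 0.54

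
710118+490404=1200522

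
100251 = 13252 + 86999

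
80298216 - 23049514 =57248702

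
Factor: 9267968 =2^8*41^1*883^1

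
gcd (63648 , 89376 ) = 96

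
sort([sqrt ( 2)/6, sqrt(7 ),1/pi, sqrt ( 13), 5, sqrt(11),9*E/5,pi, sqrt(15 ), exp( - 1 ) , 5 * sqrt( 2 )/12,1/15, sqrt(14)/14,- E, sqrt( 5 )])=[ - E, 1/15,sqrt(2)/6, sqrt ( 14) /14,1/pi, exp( - 1) , 5 * sqrt ( 2)/12, sqrt( 5), sqrt( 7), pi,sqrt( 11 ), sqrt( 13 ),sqrt(  15), 9 *E/5, 5] 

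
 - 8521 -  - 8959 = 438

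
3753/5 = 750 + 3/5 =750.60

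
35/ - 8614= - 1 + 8579/8614 = - 0.00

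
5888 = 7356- 1468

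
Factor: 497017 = 497017^1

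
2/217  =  2/217 = 0.01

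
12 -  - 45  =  57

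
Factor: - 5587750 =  - 2^1*5^3*7^1*31^1*103^1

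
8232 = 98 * 84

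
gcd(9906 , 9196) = 2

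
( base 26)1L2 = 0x4c8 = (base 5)14344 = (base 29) 1D6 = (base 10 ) 1224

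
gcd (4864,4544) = 64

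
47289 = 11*4299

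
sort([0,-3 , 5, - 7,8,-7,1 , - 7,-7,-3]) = [ - 7, - 7, - 7, - 7 , - 3, - 3, 0, 1,5, 8] 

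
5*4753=23765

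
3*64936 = 194808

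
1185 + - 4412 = -3227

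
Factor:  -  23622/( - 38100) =2^( - 1 )*5^( - 2 )*31^1 = 31/50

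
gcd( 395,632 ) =79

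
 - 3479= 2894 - 6373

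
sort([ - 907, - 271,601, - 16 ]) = [ - 907 ,  -  271, - 16,  601]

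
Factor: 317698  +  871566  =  1189264 = 2^4*239^1*311^1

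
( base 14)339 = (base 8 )1177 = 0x27f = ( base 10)639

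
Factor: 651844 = 2^2 * 107^1*1523^1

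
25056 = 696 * 36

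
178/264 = 89/132 = 0.67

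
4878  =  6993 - 2115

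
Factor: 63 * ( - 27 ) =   -  3^5*7^1 = - 1701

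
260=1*260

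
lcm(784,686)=5488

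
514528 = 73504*7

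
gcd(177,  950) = 1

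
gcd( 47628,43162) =14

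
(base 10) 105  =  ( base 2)1101001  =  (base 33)36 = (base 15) 70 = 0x69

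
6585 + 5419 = 12004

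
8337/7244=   8337/7244  =  1.15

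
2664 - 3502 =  - 838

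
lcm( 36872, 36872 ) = 36872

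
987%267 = 186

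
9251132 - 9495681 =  - 244549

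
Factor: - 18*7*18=  -  2268 =- 2^2*3^4*7^1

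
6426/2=3213 = 3213.00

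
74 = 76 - 2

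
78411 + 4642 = 83053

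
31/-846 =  - 1 + 815/846  =  - 0.04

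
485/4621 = 485/4621 = 0.10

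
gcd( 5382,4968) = 414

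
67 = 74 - 7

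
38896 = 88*442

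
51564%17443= 16678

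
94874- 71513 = 23361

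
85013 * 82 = 6971066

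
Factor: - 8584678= -2^1*4292339^1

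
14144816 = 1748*8092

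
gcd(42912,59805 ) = 9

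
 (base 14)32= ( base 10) 44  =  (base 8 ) 54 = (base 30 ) 1E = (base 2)101100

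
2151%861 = 429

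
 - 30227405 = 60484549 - 90711954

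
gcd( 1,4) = 1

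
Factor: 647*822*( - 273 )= -145190682 = -  2^1 * 3^2*7^1*13^1*137^1  *647^1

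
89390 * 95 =8492050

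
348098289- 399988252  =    -  51889963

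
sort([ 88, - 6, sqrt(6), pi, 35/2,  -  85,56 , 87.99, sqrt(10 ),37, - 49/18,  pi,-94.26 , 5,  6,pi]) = [ - 94.26 , -85 ,  -  6, - 49/18,sqrt( 6),pi,pi, pi,  sqrt( 10),5,  6,35/2,37,56,87.99,88 ]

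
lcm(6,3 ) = 6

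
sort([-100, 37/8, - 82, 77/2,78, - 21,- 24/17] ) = [-100,-82, - 21, - 24/17, 37/8, 77/2,78 ] 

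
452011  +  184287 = 636298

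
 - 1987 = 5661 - 7648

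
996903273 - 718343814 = 278559459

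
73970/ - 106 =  - 698 + 9/53 = -697.83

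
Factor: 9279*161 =3^2*7^1*23^1*1031^1=1493919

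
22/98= 11/49 = 0.22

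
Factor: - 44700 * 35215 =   -  1574110500 = - 2^2*3^1*5^3  *149^1 *7043^1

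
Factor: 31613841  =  3^3*7^1* 167269^1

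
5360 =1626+3734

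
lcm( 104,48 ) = 624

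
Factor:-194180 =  - 2^2 * 5^1*7^1*19^1*73^1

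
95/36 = 95/36=   2.64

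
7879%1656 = 1255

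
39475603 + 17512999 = 56988602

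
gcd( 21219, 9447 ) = 3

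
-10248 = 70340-80588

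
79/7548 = 79/7548 = 0.01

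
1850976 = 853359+997617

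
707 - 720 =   -  13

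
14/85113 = 2/12159 = 0.00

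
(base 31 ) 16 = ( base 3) 1101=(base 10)37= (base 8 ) 45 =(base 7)52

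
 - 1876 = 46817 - 48693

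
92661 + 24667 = 117328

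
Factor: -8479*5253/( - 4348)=44540187/4348= 2^( - 2 )*3^1*17^1*61^1*103^1*139^1*1087^ ( - 1)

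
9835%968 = 155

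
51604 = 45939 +5665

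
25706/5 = 5141+1/5=5141.20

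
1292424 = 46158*28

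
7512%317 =221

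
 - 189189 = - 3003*63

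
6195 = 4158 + 2037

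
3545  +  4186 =7731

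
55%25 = 5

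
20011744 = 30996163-10984419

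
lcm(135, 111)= 4995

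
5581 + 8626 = 14207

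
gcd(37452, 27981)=3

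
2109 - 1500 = 609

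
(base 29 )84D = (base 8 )15311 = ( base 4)1223021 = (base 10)6857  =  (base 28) 8kp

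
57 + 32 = 89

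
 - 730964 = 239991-970955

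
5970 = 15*398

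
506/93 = 5  +  41/93 = 5.44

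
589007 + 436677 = 1025684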